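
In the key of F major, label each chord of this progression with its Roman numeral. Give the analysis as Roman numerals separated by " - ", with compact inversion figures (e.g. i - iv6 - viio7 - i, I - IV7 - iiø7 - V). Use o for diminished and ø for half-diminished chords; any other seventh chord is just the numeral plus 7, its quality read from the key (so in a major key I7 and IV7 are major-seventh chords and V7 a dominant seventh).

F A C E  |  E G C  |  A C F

F-A-C-E: root F is the tonic; major seventh chord there is I7.
E-G-C has root C, degree 5 in F major, so V6.
A-C-F: major triad on F = scale degree 1 → I6.

I7 - V6 - I6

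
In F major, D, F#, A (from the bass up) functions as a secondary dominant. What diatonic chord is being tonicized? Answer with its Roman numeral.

The chord is a major triad on D.
A dominant resolves down a perfect fifth: D → G. In F major, G is scale degree 2, i.e. ii.

ii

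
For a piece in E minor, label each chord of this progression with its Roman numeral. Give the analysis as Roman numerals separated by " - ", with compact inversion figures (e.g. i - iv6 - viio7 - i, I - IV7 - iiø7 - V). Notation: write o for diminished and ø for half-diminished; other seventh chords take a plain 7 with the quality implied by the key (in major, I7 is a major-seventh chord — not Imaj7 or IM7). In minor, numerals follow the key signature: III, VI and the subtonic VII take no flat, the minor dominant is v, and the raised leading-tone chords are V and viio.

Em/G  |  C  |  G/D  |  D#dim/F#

Em/G has root E, degree 1 in E minor, so i6.
C: major triad on C = scale degree 6 → VI.
G/D has root G, degree 3 in E minor, so III64.
D#dim/F#: diminished triad on D# = scale degree 7 → viio6.

i6 - VI - III64 - viio6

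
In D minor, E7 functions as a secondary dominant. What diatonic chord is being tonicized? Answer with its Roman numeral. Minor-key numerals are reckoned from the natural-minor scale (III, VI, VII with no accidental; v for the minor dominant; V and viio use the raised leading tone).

The chord is a dominant seventh chord on E.
A dominant resolves down a perfect fifth: E → A. In D minor, A is scale degree 5, i.e. V.

V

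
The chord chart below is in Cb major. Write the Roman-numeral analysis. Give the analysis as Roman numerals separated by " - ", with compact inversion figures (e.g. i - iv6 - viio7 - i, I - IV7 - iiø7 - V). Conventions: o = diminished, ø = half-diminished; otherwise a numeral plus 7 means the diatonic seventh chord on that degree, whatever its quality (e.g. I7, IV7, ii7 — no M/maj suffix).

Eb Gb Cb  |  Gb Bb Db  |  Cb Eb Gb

Eb-Gb-Cb has root Cb, degree 1 in Cb major, so I6.
Gb-Bb-Db: root Gb is the dominant; major triad there is V.
Cb-Eb-Gb: root Cb is the tonic; major triad there is I.

I6 - V - I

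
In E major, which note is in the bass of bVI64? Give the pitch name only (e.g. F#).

G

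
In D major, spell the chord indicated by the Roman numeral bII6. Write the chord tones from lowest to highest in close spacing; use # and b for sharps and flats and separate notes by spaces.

G Bb Eb

bII6 is the Neapolitan sixth — a major triad on the lowered second degree, here in its customary first inversion. In D major that root is Eb.
So the chord is Eb-G-Bb, a major triad.
With the 6 figure the chord is in first inversion; from the bass G upward in close position it reads G-Bb-Eb.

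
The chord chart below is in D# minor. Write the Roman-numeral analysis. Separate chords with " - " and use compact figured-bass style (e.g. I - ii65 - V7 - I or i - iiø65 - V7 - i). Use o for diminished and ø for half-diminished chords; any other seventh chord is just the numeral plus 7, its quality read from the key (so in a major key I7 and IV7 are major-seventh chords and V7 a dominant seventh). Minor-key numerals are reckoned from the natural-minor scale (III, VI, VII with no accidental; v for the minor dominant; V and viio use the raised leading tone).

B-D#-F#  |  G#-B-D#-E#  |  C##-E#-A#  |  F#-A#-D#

B-D#-F#: major triad on B = scale degree 6 → VI.
G#-B-D#-E#: root E# is the supertonic; half-diminished seventh chord there is iiø65.
C##-E#-A# has root A#, degree 5 in D# minor, so V6.
F#-A#-D#: root D# is the tonic; minor triad there is i6.

VI - iiø65 - V6 - i6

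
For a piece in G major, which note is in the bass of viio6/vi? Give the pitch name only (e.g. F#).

The applied chord viio6/vi is rooted on D#: D#-F#-A.
The figure 6 means first inversion — the third is in the bass.

F#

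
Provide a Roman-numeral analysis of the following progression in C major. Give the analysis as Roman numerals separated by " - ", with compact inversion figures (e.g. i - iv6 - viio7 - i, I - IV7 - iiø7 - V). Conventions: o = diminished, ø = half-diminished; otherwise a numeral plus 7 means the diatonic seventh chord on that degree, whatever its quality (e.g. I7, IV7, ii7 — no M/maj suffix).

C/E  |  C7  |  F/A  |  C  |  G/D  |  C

C/E: root C is the tonic; major triad there is I6.
C7: chromatic; C is V of IV, so V7/IV.
F/A: root F is the subdominant; major triad there is IV6.
C has root C, degree 1 in C major, so I.
G/D has root G, degree 5 in C major, so V64.
C has root C, degree 1 in C major, so I.

I6 - V7/IV - IV6 - I - V64 - I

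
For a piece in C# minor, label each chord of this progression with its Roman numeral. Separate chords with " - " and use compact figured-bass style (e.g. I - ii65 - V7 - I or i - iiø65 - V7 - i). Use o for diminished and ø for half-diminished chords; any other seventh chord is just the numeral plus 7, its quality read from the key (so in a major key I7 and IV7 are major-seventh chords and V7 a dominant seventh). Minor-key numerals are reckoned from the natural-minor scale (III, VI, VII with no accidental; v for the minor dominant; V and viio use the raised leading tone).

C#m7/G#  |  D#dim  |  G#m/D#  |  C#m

i43 - iio - v64 - i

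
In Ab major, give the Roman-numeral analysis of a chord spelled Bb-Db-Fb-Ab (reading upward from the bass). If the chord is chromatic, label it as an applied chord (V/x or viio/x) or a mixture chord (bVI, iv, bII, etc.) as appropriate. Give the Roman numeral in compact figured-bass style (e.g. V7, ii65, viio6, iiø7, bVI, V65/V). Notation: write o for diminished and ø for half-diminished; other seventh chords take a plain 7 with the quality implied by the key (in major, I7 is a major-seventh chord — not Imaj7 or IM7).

iiø7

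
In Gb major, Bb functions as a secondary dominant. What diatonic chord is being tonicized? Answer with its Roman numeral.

vi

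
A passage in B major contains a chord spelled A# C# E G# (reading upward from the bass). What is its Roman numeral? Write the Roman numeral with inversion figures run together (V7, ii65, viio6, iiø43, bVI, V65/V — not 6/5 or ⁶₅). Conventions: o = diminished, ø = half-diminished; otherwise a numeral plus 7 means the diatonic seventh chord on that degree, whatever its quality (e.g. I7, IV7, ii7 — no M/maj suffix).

viiø7

The pitches A#-C#-E-G# form a half-diminished seventh chord rooted on A#.
A# is scale degree 7 in B major, and a half-diminished seventh chord on that degree is written viiø7.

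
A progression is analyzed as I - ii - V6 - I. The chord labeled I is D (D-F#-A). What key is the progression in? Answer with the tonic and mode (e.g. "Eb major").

The anchor chord is a major triad on D, labeled I.
If D is scale degree 1 and the mode makes that degree carry a major triad, the tonic is D and the mode is major.

D major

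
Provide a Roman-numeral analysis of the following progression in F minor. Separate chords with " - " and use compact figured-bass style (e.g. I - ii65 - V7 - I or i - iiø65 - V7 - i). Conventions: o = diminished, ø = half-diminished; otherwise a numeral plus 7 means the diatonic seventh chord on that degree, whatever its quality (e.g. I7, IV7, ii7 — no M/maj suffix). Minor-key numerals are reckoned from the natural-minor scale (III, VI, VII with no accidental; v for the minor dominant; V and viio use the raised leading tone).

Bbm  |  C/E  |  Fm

Bbm has root Bb, degree 4 in F minor, so iv.
C/E has root C, degree 5 in F minor, so V6.
Fm has root F, degree 1 in F minor, so i.

iv - V6 - i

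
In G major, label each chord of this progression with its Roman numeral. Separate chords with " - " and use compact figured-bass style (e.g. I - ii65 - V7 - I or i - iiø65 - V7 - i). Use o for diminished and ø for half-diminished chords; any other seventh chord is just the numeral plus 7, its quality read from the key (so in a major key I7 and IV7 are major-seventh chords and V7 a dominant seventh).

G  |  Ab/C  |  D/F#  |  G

G: root G is the tonic; major triad there is I.
Ab/C: major triad on Ab — chromatic; Ab is the lowered second degree, so this is the Neapolitan sixth, bII6 (third, C, in the bass — hence the 6).
D/F#: root D is the dominant; major triad there is V6.
G has root G, degree 1 in G major, so I.

I - bII6 - V6 - I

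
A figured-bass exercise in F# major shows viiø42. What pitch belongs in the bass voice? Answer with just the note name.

viiø in F# major has root E#; the chord is E#-G#-B-D#.
The figure 42 means third inversion — the seventh is in the bass.

D#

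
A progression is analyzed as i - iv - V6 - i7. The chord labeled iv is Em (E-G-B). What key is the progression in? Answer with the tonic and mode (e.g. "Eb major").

The anchor chord is a minor triad on E, labeled iv.
iv on E implies E is the subdominant; that puts the tonic at B, and the lowercase numeral fits minor mode.

B minor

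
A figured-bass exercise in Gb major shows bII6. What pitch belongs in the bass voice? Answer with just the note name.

Cb

bII in Gb major has root Abb; the chord is Abb-Cb-Ebb.
The figure 6 means first inversion — the third is in the bass.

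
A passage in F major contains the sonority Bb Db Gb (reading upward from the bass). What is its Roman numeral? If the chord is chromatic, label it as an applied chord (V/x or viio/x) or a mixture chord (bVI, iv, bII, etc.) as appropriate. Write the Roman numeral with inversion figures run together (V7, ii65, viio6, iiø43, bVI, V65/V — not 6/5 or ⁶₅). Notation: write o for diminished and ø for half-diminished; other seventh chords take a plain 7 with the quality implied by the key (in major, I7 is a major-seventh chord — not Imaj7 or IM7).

bII6

The pitches Gb-Bb-Db form a major triad rooted on Gb.
Gb is the lowered second degree of F major (diatonic 2 would be G). This is the Neapolitan sixth — a major triad on the lowered second degree, here in its customary first inversion.
With Bb in the bass the chord is in first inversion, so the figured bass is 6.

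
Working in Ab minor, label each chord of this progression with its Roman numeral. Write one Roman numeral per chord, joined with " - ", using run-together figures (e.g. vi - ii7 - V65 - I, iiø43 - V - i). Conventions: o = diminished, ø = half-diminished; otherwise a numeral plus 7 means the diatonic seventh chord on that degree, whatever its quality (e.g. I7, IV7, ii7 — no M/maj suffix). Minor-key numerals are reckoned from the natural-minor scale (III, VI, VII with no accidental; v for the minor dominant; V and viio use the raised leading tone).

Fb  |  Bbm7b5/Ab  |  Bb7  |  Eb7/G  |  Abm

Fb has root Fb, degree 6 in Ab minor, so VI.
Bbm7b5/Ab: half-diminished seventh chord on Bb = scale degree 2 → iiø42.
Bb7 is the secondary dominant of V (dominant seventh chord on Bb): V7/V.
Eb7/G has root Eb, degree 5 in Ab minor, so V65.
Abm: root Ab is the tonic; minor triad there is i.

VI - iiø42 - V7/V - V65 - i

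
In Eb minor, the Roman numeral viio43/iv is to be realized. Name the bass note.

Db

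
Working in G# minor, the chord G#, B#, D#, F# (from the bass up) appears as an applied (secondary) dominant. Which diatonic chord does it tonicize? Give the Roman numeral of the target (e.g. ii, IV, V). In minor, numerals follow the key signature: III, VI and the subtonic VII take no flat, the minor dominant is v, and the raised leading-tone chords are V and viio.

The chord is a dominant seventh chord on G#.
A dominant resolves down a perfect fifth: G# → C#. In G# minor, C# is scale degree 4, i.e. iv.

iv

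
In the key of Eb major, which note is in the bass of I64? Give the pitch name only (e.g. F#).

I in Eb major has root Eb; the chord is Eb-G-Bb.
The figure 64 means second inversion — the fifth is in the bass.

Bb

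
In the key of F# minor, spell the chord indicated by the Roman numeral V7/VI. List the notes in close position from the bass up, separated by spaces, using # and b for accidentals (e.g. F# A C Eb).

The slash means an applied dominant: we want the dominant of VI. In F# minor, VI is D major, and its dominant is built on A.
Building a dominant seventh chord on A gives A-C#-E-G.

A C# E G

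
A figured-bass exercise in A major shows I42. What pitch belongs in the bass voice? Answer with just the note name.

G#

I in A major has root A; the chord is A-C#-E-G#.
The figure 42 means third inversion — the seventh is in the bass.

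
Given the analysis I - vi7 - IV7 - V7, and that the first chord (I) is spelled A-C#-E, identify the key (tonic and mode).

A major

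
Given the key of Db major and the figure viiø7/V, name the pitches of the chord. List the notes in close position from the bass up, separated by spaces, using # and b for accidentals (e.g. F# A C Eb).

The slash marks an applied leading-tone chord: viio of V. In Db major, V is Ab, so the leading tone to it is G, a half step below.
Building a half-diminished seventh chord on G gives G-Bb-Db-F.

G Bb Db F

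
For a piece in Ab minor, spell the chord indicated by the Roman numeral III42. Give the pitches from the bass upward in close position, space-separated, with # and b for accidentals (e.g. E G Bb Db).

Bb Cb Eb Gb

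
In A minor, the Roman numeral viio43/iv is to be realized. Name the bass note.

G

The applied chord viio43/iv is rooted on C#: C#-E-G-Bb.
The figure 43 means second inversion — the fifth is in the bass.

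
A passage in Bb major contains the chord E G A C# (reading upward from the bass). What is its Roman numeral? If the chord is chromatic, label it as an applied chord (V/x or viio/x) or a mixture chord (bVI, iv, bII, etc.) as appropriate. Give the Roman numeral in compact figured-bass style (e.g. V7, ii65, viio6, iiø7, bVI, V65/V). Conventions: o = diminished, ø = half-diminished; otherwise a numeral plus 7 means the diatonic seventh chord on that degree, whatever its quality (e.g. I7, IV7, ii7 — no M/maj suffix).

The pitches A-C#-E-G form a dominant seventh chord rooted on A.
A is not a diatonic chord root with this quality in Bb major, but it lies a perfect fifth above D (iii), so the chord functions as an applied dominant of iii.
With E in the bass the chord is in second inversion, so the figured bass is 43.

V43/iii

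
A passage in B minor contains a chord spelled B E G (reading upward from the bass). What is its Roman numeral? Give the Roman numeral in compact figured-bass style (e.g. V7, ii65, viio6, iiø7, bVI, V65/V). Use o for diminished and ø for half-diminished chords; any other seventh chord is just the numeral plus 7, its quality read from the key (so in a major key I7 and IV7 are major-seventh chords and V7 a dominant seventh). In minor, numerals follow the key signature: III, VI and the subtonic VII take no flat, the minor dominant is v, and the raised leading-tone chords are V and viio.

iv64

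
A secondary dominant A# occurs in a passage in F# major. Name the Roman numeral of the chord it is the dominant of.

vi

The chord is a major triad on A#.
A dominant resolves down a perfect fifth: A# → D#. In F# major, D# is scale degree 6, i.e. vi.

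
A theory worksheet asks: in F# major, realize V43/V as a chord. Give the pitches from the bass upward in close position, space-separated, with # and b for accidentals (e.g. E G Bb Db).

D# F# G# B#

The slash means an applied dominant: we want the dominant of V. In F# major, V is C# major, and its dominant is built on G#.
Building a dominant seventh chord on G# gives G#-B#-D#-F#.
With the 43 figure the chord is in second inversion; from the bass D# upward in close position it reads D#-F#-G#-B#.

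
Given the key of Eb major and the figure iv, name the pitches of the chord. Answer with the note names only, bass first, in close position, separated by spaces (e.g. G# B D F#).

Ab Cb Eb

Scale degree 4 in Eb major is Ab; here the chord built on it is altered to a minor triad. iv is the minor subdominant, borrowed from the parallel minor.
So the chord is Ab-Cb-Eb.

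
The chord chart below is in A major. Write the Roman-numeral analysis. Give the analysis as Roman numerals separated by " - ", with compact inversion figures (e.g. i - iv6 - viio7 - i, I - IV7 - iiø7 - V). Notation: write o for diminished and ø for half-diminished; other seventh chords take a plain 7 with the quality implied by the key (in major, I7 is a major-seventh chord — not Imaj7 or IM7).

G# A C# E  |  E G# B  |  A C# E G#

I42 - V - I7

G#-A-C#-E: root A is the tonic; major seventh chord there is I42.
E-G#-B: major triad on E = scale degree 5 → V.
A-C#-E-G#: major seventh chord on A = scale degree 1 → I7.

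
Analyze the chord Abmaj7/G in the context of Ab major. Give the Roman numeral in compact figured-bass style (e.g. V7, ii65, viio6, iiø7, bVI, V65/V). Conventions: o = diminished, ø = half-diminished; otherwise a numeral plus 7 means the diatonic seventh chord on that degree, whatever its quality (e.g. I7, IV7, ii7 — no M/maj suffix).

I42

The pitches Ab-C-Eb-G form a major seventh chord rooted on Ab.
In Ab major, Ab is the tonic; the diatonic major seventh chord there is I7.
With G in the bass the chord is in third inversion, so the figured bass is 42.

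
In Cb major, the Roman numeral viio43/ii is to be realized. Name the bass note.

Gb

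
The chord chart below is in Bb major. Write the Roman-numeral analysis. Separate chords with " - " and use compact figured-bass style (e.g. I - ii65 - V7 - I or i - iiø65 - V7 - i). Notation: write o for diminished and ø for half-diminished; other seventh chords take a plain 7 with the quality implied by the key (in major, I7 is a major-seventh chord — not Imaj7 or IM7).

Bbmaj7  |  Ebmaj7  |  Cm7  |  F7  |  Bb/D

Bbmaj7: major seventh chord on Bb = scale degree 1 → I7.
Ebmaj7: major seventh chord on Eb = scale degree 4 → IV7.
Cm7: minor seventh chord on C = scale degree 2 → ii7.
F7 has root F, degree 5 in Bb major, so V7.
Bb/D: root Bb is the tonic; major triad there is I6.

I7 - IV7 - ii7 - V7 - I6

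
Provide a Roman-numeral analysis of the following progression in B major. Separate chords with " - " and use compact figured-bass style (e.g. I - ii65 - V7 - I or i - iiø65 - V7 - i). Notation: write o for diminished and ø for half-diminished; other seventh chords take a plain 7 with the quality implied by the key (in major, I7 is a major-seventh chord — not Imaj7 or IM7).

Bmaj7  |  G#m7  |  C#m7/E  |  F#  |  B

Bmaj7 has root B, degree 1 in B major, so I7.
G#m7: root G# is the submediant; minor seventh chord there is vi7.
C#m7/E has root C#, degree 2 in B major, so ii65.
F#: root F# is the dominant; major triad there is V.
B has root B, degree 1 in B major, so I.

I7 - vi7 - ii65 - V - I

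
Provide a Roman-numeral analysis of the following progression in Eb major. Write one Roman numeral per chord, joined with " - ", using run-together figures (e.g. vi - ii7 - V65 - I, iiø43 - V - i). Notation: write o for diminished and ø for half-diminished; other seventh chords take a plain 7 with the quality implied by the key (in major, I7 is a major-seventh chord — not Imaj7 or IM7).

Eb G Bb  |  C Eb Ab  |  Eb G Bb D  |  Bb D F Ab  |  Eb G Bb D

I - IV6 - I7 - V7 - I7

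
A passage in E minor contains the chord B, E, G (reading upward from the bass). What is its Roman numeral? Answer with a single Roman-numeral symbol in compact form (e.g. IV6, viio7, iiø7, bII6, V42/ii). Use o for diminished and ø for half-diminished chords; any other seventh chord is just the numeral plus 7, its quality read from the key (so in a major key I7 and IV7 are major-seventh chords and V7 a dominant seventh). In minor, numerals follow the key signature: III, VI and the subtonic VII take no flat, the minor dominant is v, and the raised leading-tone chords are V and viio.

The pitches E-G-B form a minor triad rooted on E.
E is scale degree 1 in E minor, and a minor triad on that degree is written i.
With B in the bass the chord is in second inversion, so the figured bass is 64.

i64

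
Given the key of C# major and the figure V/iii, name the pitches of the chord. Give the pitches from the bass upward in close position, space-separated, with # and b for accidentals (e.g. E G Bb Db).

V/iii is a secondary dominant — the dominant triad of iii. iii in C# major is E#, so the applied chord's root is B#, a perfect fifth above.
Building a major triad on B# gives B#-D##-F##.

B# D## F##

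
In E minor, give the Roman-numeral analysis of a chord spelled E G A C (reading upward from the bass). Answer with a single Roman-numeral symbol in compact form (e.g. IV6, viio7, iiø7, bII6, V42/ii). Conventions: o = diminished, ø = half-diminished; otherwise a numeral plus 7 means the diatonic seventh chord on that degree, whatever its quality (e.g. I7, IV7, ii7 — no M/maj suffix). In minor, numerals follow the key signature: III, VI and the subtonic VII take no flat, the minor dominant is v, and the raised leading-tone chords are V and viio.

Stacked in thirds the chord is A-C-E-G: a minor seventh chord on A.
A is scale degree 4 in E minor, and a minor seventh chord on that degree is written iv7.
With E in the bass the chord is in second inversion, so the figured bass is 43.

iv43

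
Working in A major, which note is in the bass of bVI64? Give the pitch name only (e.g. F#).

bVI in A major has root F; the chord is F-A-C.
The figure 64 means second inversion — the fifth is in the bass.

C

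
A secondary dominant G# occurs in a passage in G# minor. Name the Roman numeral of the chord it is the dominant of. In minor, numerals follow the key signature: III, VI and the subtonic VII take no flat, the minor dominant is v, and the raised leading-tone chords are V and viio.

iv

The chord is a major triad on G#.
A dominant resolves down a perfect fifth: G# → C#. In G# minor, C# is scale degree 4, i.e. iv.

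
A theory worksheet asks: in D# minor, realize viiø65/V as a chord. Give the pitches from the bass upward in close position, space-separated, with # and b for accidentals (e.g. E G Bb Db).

B# D# F## G##

viiø65/V is a secondary leading-tone chord. The target V is A# in D# minor; the applied chord is rooted a semitone below, on G##.
Building a half-diminished seventh chord on G## gives G##-B#-D#-F##.
With the 65 figure the chord is in first inversion; from the bass B# upward in close position it reads B#-D#-F##-G##.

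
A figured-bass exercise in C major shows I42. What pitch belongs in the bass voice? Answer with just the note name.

B

I in C major has root C; the chord is C-E-G-B.
The figure 42 means third inversion — the seventh is in the bass.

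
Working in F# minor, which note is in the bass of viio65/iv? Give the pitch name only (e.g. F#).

The applied chord viio65/iv is rooted on A#: A#-C#-E-G.
The figure 65 means first inversion — the third is in the bass.

C#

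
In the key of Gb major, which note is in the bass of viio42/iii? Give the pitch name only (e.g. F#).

Gb

The applied chord viio42/iii is rooted on A: A-C-Eb-Gb.
The figure 42 means third inversion — the seventh is in the bass.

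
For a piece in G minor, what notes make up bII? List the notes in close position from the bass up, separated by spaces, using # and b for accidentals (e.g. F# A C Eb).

Ab C Eb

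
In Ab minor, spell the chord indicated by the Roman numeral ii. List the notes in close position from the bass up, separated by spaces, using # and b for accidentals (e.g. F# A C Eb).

Bb Db F

ii is the minor supertonic, borrowed from the parallel major (the Dorian ii). In Ab minor that root is Bb.
So the chord is Bb-Db-F.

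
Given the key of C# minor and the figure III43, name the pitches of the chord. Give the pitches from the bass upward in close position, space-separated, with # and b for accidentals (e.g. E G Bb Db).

B D# E G#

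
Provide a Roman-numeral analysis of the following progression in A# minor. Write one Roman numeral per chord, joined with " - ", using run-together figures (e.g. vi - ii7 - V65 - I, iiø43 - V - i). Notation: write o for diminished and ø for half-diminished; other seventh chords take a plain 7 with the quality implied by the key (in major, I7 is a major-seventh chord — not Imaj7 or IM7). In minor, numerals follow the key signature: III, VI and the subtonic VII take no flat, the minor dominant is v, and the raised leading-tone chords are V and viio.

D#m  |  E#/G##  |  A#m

iv - V6 - i

D#m: root D# is the subdominant; minor triad there is iv.
E#/G##: root E# is the dominant; major triad there is V6.
A#m: root A# is the tonic; minor triad there is i.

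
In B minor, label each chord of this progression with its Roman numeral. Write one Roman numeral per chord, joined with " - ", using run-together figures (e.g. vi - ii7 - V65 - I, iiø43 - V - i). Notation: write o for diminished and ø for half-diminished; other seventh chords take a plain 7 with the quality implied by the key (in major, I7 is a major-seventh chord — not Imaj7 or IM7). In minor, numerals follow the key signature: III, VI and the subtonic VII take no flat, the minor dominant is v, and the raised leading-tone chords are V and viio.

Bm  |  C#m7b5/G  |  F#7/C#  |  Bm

i - iiø43 - V43 - i

Bm: minor triad on B = scale degree 1 → i.
C#m7b5/G has root C#, degree 2 in B minor, so iiø43.
F#7/C# has root F#, degree 5 in B minor, so V43.
Bm has root B, degree 1 in B minor, so i.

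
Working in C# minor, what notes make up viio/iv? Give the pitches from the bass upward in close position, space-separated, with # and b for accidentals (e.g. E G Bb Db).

E# G# B

viio/iv is a secondary leading-tone chord. The target iv is F# in C# minor; the applied chord is rooted a semitone below, on E#.
Building a diminished triad on E# gives E#-G#-B.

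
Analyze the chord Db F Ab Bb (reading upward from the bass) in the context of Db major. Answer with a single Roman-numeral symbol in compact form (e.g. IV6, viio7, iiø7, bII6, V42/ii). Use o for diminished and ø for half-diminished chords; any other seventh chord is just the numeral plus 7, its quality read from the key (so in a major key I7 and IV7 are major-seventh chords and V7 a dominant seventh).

The pitches Bb-Db-F-Ab form a minor seventh chord rooted on Bb.
Bb is scale degree 6 in Db major, and a minor seventh chord on that degree is written vi7.
With Db in the bass the chord is in first inversion, so the figured bass is 65.

vi65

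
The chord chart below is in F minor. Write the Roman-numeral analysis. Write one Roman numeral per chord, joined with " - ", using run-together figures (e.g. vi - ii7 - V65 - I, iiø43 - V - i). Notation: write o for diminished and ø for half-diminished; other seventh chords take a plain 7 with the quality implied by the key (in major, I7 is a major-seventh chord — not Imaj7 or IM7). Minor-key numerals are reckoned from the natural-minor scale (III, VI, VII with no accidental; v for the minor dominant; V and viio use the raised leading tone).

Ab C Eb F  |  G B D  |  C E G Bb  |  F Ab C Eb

Ab-C-Eb-F: minor seventh chord on F = scale degree 1 → i65.
G-B-D: a major triad on G, the applied dominant of V → V/V.
C-E-G-Bb: root C is the dominant; dominant seventh chord there is V7.
F-Ab-C-Eb: minor seventh chord on F = scale degree 1 → i7.

i65 - V/V - V7 - i7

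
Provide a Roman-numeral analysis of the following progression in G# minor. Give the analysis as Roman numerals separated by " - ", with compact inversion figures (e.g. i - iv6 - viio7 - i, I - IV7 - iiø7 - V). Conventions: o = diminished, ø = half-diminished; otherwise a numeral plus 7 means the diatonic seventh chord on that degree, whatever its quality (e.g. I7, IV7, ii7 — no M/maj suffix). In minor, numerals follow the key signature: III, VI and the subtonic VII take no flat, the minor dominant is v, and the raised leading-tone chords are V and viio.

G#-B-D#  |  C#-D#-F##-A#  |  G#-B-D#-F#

G#-B-D#: minor triad on G# = scale degree 1 → i.
C#-D#-F##-A#: root D# is the dominant; dominant seventh chord there is V42.
G#-B-D#-F# has root G#, degree 1 in G# minor, so i7.

i - V42 - i7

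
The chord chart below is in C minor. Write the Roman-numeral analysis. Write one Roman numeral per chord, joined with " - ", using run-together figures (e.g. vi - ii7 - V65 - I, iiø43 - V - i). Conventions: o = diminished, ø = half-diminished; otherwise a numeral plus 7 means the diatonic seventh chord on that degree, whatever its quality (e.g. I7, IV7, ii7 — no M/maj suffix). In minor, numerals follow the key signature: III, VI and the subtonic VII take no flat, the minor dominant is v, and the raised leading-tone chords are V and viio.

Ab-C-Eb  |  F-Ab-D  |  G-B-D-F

Ab-C-Eb: major triad on Ab = scale degree 6 → VI.
F-Ab-D has root D, degree 2 in C minor, so iio6.
G-B-D-F: dominant seventh chord on G = scale degree 5 → V7.

VI - iio6 - V7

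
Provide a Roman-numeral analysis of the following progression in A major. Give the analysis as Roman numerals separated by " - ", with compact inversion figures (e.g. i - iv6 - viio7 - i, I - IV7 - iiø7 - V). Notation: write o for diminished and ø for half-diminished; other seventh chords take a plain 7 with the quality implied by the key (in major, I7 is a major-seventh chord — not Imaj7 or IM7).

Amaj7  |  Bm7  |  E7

I7 - ii7 - V7

Amaj7 has root A, degree 1 in A major, so I7.
Bm7: minor seventh chord on B = scale degree 2 → ii7.
E7 has root E, degree 5 in A major, so V7.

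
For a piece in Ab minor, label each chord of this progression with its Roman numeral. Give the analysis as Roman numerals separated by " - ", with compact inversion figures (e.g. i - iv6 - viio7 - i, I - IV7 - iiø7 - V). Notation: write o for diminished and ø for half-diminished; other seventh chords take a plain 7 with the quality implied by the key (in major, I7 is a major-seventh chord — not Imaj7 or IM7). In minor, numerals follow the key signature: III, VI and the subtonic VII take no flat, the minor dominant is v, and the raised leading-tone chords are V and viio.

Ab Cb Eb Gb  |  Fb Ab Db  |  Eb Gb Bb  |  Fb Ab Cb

i7 - iv6 - v - VI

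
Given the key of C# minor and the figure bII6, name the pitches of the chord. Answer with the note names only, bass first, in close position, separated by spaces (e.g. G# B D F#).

Scale degree 2 in C# minor is D#; lowering it a half step gives D. bII6 is the Neapolitan sixth — a major triad on the lowered second degree, here in its customary first inversion.
So the chord is D-F#-A, a major triad.
With the 6 figure the chord is in first inversion; from the bass F# upward in close position it reads F#-A-D.

F# A D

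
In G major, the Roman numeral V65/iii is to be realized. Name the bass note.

A#

The applied chord V65/iii is rooted on F#: F#-A#-C#-E.
The figure 65 means first inversion — the third is in the bass.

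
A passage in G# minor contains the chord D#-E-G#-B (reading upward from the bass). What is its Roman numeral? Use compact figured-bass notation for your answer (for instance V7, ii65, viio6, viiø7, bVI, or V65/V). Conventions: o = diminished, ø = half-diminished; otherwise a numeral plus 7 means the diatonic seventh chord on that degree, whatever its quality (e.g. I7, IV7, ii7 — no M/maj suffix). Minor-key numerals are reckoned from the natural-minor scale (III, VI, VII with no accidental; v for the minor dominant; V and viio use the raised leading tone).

VI42

Stacked in thirds the chord is E-G#-B-D#: a major seventh chord on E.
E is scale degree 6 in G# minor, and a major seventh chord on that degree is written VI7.
With D# in the bass the chord is in third inversion, so the figured bass is 42.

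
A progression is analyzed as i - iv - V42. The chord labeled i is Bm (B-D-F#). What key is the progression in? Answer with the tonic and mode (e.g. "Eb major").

The anchor chord is a minor triad on B, labeled i.
If B is scale degree 1 and the mode makes that degree carry a minor triad, the tonic is B and the mode is minor.

B minor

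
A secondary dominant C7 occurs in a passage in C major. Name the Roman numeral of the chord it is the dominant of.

The chord is a dominant seventh chord on C.
A dominant resolves down a perfect fifth: C → F. In C major, F is scale degree 4, i.e. IV.

IV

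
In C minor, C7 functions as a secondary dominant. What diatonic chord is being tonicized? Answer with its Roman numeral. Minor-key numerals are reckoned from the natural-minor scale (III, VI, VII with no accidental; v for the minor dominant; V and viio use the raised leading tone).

iv

The chord is a dominant seventh chord on C.
A dominant resolves down a perfect fifth: C → F. In C minor, F is scale degree 4, i.e. iv.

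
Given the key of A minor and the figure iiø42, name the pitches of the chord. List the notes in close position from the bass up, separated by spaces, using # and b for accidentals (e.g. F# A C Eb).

A B D F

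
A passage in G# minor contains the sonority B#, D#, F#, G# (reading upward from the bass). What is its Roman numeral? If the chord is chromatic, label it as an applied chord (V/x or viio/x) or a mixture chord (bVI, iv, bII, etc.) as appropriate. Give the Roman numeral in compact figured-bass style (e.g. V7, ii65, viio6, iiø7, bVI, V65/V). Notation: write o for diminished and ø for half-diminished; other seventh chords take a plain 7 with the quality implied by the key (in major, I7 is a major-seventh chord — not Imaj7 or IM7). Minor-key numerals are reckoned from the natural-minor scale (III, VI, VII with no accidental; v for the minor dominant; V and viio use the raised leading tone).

The pitches G#-B#-D#-F# form a dominant seventh chord rooted on G#.
G# is not a diatonic chord root with this quality in G# minor, but it lies a perfect fifth above C# (iv), so the chord functions as an applied dominant of iv.
With B# in the bass the chord is in first inversion, so the figured bass is 65.

V65/iv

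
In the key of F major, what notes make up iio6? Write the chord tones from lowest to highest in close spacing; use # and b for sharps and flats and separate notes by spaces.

Bb Db G

iio6 is the diminished supertonic triad, borrowed from the parallel minor. In F major that root is G.
So the chord is G-Bb-Db.
With the 6 figure the chord is in first inversion; from the bass Bb upward in close position it reads Bb-Db-G.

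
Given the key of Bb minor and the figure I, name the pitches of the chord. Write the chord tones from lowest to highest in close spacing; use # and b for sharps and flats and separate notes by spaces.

Bb D F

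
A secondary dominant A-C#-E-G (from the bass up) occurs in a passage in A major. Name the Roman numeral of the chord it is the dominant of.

IV

The chord is a dominant seventh chord on A.
A dominant resolves down a perfect fifth: A → D. In A major, D is scale degree 4, i.e. IV.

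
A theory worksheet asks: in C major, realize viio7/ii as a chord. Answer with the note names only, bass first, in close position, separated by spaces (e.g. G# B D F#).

C# E G Bb

viio7/ii is a secondary leading-tone chord. The target ii is D in C major; the applied chord is rooted a semitone below, on C#.
Building a fully diminished seventh chord on C# gives C#-E-G-Bb.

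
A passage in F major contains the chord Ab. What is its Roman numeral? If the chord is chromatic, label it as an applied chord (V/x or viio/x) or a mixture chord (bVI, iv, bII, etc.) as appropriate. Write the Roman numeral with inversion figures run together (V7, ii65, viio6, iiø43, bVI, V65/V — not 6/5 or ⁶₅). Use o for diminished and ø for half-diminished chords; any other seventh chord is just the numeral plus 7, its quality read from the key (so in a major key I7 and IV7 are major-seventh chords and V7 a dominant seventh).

The pitches Ab-C-Eb form a major triad rooted on Ab.
Ab is the lowered third degree of F major (diatonic 3 would be A). This is a major triad on the lowered third degree, borrowed from the parallel minor.

bIII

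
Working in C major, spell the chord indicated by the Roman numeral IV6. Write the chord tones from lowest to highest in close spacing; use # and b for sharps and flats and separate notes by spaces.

In C major, the subdominant is F, and the diatonic chord built there is a major triad.
Stacking thirds from F gives F-A-C.
With the 6 figure the chord is in first inversion; from the bass A upward in close position it reads A-C-F.

A C F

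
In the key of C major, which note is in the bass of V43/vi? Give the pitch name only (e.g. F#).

The applied chord V43/vi is rooted on E: E-G#-B-D.
The figure 43 means second inversion — the fifth is in the bass.

B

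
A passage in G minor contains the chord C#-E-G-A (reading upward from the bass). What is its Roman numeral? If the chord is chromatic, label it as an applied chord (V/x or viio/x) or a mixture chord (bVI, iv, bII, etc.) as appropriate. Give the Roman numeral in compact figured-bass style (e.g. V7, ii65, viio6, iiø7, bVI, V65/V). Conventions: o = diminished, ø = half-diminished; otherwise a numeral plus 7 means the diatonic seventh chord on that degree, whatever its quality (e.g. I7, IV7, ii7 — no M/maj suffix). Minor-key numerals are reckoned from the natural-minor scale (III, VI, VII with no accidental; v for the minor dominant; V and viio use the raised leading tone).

V65/V

Stacked in thirds the chord is A-C#-E-G: a dominant seventh chord on A.
A is not a diatonic chord root with this quality in G minor, but it lies a perfect fifth above D (V), so the chord functions as an applied dominant of V.
With C# in the bass the chord is in first inversion, so the figured bass is 65.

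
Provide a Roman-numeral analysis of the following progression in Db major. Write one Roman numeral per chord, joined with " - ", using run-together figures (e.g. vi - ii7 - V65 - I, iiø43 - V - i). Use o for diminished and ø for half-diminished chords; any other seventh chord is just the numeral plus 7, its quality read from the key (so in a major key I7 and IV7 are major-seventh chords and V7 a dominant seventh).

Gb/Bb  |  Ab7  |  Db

IV6 - V7 - I

Gb/Bb: root Gb is the subdominant; major triad there is IV6.
Ab7: root Ab is the dominant; dominant seventh chord there is V7.
Db: major triad on Db = scale degree 1 → I.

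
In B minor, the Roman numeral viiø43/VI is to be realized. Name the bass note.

The applied chord viiø43/VI is rooted on F#: F#-A-C-E.
The figure 43 means second inversion — the fifth is in the bass.

C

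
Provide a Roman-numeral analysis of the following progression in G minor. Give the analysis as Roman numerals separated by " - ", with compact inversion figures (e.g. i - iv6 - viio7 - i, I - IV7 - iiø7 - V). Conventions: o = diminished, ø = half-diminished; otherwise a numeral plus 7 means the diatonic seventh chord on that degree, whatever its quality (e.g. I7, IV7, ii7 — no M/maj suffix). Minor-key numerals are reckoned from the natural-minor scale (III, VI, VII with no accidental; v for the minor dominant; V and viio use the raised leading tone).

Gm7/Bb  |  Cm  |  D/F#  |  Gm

i65 - iv - V6 - i

Gm7/Bb has root G, degree 1 in G minor, so i65.
Cm has root C, degree 4 in G minor, so iv.
D/F#: major triad on D = scale degree 5 → V6.
Gm: root G is the tonic; minor triad there is i.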